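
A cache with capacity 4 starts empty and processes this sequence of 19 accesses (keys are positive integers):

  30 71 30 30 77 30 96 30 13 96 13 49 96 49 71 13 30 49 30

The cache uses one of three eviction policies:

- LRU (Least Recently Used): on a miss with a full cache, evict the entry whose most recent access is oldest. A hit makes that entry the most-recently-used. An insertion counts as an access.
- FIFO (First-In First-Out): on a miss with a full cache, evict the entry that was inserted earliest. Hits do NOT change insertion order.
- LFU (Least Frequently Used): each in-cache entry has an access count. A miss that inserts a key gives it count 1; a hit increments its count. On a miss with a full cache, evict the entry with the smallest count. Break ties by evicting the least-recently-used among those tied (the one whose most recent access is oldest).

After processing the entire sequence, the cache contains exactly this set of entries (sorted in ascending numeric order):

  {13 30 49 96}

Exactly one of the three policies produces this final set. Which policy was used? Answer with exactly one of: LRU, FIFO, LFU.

Simulating under each policy and comparing final sets:
  LRU: final set = {13 30 49 71} -> differs
  FIFO: final set = {13 30 49 71} -> differs
  LFU: final set = {13 30 49 96} -> MATCHES target
Only LFU produces the target set.

Answer: LFU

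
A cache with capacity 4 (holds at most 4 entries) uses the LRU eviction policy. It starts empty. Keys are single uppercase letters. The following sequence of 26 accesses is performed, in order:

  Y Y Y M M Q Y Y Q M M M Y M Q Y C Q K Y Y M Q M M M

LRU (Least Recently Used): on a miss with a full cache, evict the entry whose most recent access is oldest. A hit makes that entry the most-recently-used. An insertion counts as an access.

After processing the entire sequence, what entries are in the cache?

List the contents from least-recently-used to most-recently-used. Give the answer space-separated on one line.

LRU simulation (capacity=4):
  1. access Y: MISS. Cache (LRU->MRU): [Y]
  2. access Y: HIT. Cache (LRU->MRU): [Y]
  3. access Y: HIT. Cache (LRU->MRU): [Y]
  4. access M: MISS. Cache (LRU->MRU): [Y M]
  5. access M: HIT. Cache (LRU->MRU): [Y M]
  6. access Q: MISS. Cache (LRU->MRU): [Y M Q]
  7. access Y: HIT. Cache (LRU->MRU): [M Q Y]
  8. access Y: HIT. Cache (LRU->MRU): [M Q Y]
  9. access Q: HIT. Cache (LRU->MRU): [M Y Q]
  10. access M: HIT. Cache (LRU->MRU): [Y Q M]
  11. access M: HIT. Cache (LRU->MRU): [Y Q M]
  12. access M: HIT. Cache (LRU->MRU): [Y Q M]
  13. access Y: HIT. Cache (LRU->MRU): [Q M Y]
  14. access M: HIT. Cache (LRU->MRU): [Q Y M]
  15. access Q: HIT. Cache (LRU->MRU): [Y M Q]
  16. access Y: HIT. Cache (LRU->MRU): [M Q Y]
  17. access C: MISS. Cache (LRU->MRU): [M Q Y C]
  18. access Q: HIT. Cache (LRU->MRU): [M Y C Q]
  19. access K: MISS, evict M. Cache (LRU->MRU): [Y C Q K]
  20. access Y: HIT. Cache (LRU->MRU): [C Q K Y]
  21. access Y: HIT. Cache (LRU->MRU): [C Q K Y]
  22. access M: MISS, evict C. Cache (LRU->MRU): [Q K Y M]
  23. access Q: HIT. Cache (LRU->MRU): [K Y M Q]
  24. access M: HIT. Cache (LRU->MRU): [K Y Q M]
  25. access M: HIT. Cache (LRU->MRU): [K Y Q M]
  26. access M: HIT. Cache (LRU->MRU): [K Y Q M]
Total: 20 hits, 6 misses, 2 evictions

Answer: K Y Q M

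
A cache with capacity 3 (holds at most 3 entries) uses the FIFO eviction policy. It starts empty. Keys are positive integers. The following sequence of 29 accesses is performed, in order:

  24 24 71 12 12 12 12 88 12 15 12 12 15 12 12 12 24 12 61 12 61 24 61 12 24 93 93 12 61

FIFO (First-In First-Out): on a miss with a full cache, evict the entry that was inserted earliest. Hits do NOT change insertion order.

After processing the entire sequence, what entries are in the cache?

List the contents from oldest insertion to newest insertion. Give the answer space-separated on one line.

FIFO simulation (capacity=3):
  1. access 24: MISS. Cache (old->new): [24]
  2. access 24: HIT. Cache (old->new): [24]
  3. access 71: MISS. Cache (old->new): [24 71]
  4. access 12: MISS. Cache (old->new): [24 71 12]
  5. access 12: HIT. Cache (old->new): [24 71 12]
  6. access 12: HIT. Cache (old->new): [24 71 12]
  7. access 12: HIT. Cache (old->new): [24 71 12]
  8. access 88: MISS, evict 24. Cache (old->new): [71 12 88]
  9. access 12: HIT. Cache (old->new): [71 12 88]
  10. access 15: MISS, evict 71. Cache (old->new): [12 88 15]
  11. access 12: HIT. Cache (old->new): [12 88 15]
  12. access 12: HIT. Cache (old->new): [12 88 15]
  13. access 15: HIT. Cache (old->new): [12 88 15]
  14. access 12: HIT. Cache (old->new): [12 88 15]
  15. access 12: HIT. Cache (old->new): [12 88 15]
  16. access 12: HIT. Cache (old->new): [12 88 15]
  17. access 24: MISS, evict 12. Cache (old->new): [88 15 24]
  18. access 12: MISS, evict 88. Cache (old->new): [15 24 12]
  19. access 61: MISS, evict 15. Cache (old->new): [24 12 61]
  20. access 12: HIT. Cache (old->new): [24 12 61]
  21. access 61: HIT. Cache (old->new): [24 12 61]
  22. access 24: HIT. Cache (old->new): [24 12 61]
  23. access 61: HIT. Cache (old->new): [24 12 61]
  24. access 12: HIT. Cache (old->new): [24 12 61]
  25. access 24: HIT. Cache (old->new): [24 12 61]
  26. access 93: MISS, evict 24. Cache (old->new): [12 61 93]
  27. access 93: HIT. Cache (old->new): [12 61 93]
  28. access 12: HIT. Cache (old->new): [12 61 93]
  29. access 61: HIT. Cache (old->new): [12 61 93]
Total: 20 hits, 9 misses, 6 evictions

Answer: 12 61 93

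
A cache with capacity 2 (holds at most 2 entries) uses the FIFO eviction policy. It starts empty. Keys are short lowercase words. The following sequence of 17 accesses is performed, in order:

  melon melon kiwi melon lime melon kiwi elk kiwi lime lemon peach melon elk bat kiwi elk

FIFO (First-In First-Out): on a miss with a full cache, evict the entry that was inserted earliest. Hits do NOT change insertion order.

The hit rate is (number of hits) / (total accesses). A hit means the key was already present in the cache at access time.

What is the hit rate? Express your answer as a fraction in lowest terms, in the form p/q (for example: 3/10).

Answer: 3/17

Derivation:
FIFO simulation (capacity=2):
  1. access melon: MISS. Cache (old->new): [melon]
  2. access melon: HIT. Cache (old->new): [melon]
  3. access kiwi: MISS. Cache (old->new): [melon kiwi]
  4. access melon: HIT. Cache (old->new): [melon kiwi]
  5. access lime: MISS, evict melon. Cache (old->new): [kiwi lime]
  6. access melon: MISS, evict kiwi. Cache (old->new): [lime melon]
  7. access kiwi: MISS, evict lime. Cache (old->new): [melon kiwi]
  8. access elk: MISS, evict melon. Cache (old->new): [kiwi elk]
  9. access kiwi: HIT. Cache (old->new): [kiwi elk]
  10. access lime: MISS, evict kiwi. Cache (old->new): [elk lime]
  11. access lemon: MISS, evict elk. Cache (old->new): [lime lemon]
  12. access peach: MISS, evict lime. Cache (old->new): [lemon peach]
  13. access melon: MISS, evict lemon. Cache (old->new): [peach melon]
  14. access elk: MISS, evict peach. Cache (old->new): [melon elk]
  15. access bat: MISS, evict melon. Cache (old->new): [elk bat]
  16. access kiwi: MISS, evict elk. Cache (old->new): [bat kiwi]
  17. access elk: MISS, evict bat. Cache (old->new): [kiwi elk]
Total: 3 hits, 14 misses, 12 evictions

Hit rate = 3/17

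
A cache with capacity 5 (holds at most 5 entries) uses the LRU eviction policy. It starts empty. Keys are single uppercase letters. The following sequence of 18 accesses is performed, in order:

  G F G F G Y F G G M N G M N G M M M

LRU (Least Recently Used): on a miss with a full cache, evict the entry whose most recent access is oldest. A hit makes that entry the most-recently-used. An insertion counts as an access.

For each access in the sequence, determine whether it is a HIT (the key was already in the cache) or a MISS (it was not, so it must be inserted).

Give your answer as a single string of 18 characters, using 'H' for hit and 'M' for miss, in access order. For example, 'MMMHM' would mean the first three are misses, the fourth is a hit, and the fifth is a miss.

LRU simulation (capacity=5):
  1. access G: MISS. Cache (LRU->MRU): [G]
  2. access F: MISS. Cache (LRU->MRU): [G F]
  3. access G: HIT. Cache (LRU->MRU): [F G]
  4. access F: HIT. Cache (LRU->MRU): [G F]
  5. access G: HIT. Cache (LRU->MRU): [F G]
  6. access Y: MISS. Cache (LRU->MRU): [F G Y]
  7. access F: HIT. Cache (LRU->MRU): [G Y F]
  8. access G: HIT. Cache (LRU->MRU): [Y F G]
  9. access G: HIT. Cache (LRU->MRU): [Y F G]
  10. access M: MISS. Cache (LRU->MRU): [Y F G M]
  11. access N: MISS. Cache (LRU->MRU): [Y F G M N]
  12. access G: HIT. Cache (LRU->MRU): [Y F M N G]
  13. access M: HIT. Cache (LRU->MRU): [Y F N G M]
  14. access N: HIT. Cache (LRU->MRU): [Y F G M N]
  15. access G: HIT. Cache (LRU->MRU): [Y F M N G]
  16. access M: HIT. Cache (LRU->MRU): [Y F N G M]
  17. access M: HIT. Cache (LRU->MRU): [Y F N G M]
  18. access M: HIT. Cache (LRU->MRU): [Y F N G M]
Total: 13 hits, 5 misses, 0 evictions

Answer: MMHHHMHHHMMHHHHHHH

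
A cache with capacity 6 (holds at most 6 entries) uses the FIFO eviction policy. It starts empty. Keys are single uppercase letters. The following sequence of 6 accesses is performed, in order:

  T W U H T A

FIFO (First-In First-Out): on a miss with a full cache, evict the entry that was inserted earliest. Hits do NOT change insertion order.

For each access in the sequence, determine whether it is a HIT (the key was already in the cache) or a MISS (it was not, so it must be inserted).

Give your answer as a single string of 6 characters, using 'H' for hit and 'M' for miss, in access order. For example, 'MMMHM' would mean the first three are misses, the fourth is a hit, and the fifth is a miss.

FIFO simulation (capacity=6):
  1. access T: MISS. Cache (old->new): [T]
  2. access W: MISS. Cache (old->new): [T W]
  3. access U: MISS. Cache (old->new): [T W U]
  4. access H: MISS. Cache (old->new): [T W U H]
  5. access T: HIT. Cache (old->new): [T W U H]
  6. access A: MISS. Cache (old->new): [T W U H A]
Total: 1 hits, 5 misses, 0 evictions

Answer: MMMMHM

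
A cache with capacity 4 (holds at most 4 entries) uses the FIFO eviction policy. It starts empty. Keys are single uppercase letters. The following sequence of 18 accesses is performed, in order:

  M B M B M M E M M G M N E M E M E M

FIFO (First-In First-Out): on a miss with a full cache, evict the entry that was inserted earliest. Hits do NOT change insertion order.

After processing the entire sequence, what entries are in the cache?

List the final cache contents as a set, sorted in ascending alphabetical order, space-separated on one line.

Answer: E G M N

Derivation:
FIFO simulation (capacity=4):
  1. access M: MISS. Cache (old->new): [M]
  2. access B: MISS. Cache (old->new): [M B]
  3. access M: HIT. Cache (old->new): [M B]
  4. access B: HIT. Cache (old->new): [M B]
  5. access M: HIT. Cache (old->new): [M B]
  6. access M: HIT. Cache (old->new): [M B]
  7. access E: MISS. Cache (old->new): [M B E]
  8. access M: HIT. Cache (old->new): [M B E]
  9. access M: HIT. Cache (old->new): [M B E]
  10. access G: MISS. Cache (old->new): [M B E G]
  11. access M: HIT. Cache (old->new): [M B E G]
  12. access N: MISS, evict M. Cache (old->new): [B E G N]
  13. access E: HIT. Cache (old->new): [B E G N]
  14. access M: MISS, evict B. Cache (old->new): [E G N M]
  15. access E: HIT. Cache (old->new): [E G N M]
  16. access M: HIT. Cache (old->new): [E G N M]
  17. access E: HIT. Cache (old->new): [E G N M]
  18. access M: HIT. Cache (old->new): [E G N M]
Total: 12 hits, 6 misses, 2 evictions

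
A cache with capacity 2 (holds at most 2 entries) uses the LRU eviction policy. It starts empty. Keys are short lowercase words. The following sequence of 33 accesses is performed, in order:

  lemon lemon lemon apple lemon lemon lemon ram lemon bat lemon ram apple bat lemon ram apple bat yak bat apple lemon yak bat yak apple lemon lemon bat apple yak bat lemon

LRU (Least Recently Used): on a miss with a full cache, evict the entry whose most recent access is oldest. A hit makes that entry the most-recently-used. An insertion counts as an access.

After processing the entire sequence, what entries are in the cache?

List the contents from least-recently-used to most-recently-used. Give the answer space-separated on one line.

Answer: bat lemon

Derivation:
LRU simulation (capacity=2):
  1. access lemon: MISS. Cache (LRU->MRU): [lemon]
  2. access lemon: HIT. Cache (LRU->MRU): [lemon]
  3. access lemon: HIT. Cache (LRU->MRU): [lemon]
  4. access apple: MISS. Cache (LRU->MRU): [lemon apple]
  5. access lemon: HIT. Cache (LRU->MRU): [apple lemon]
  6. access lemon: HIT. Cache (LRU->MRU): [apple lemon]
  7. access lemon: HIT. Cache (LRU->MRU): [apple lemon]
  8. access ram: MISS, evict apple. Cache (LRU->MRU): [lemon ram]
  9. access lemon: HIT. Cache (LRU->MRU): [ram lemon]
  10. access bat: MISS, evict ram. Cache (LRU->MRU): [lemon bat]
  11. access lemon: HIT. Cache (LRU->MRU): [bat lemon]
  12. access ram: MISS, evict bat. Cache (LRU->MRU): [lemon ram]
  13. access apple: MISS, evict lemon. Cache (LRU->MRU): [ram apple]
  14. access bat: MISS, evict ram. Cache (LRU->MRU): [apple bat]
  15. access lemon: MISS, evict apple. Cache (LRU->MRU): [bat lemon]
  16. access ram: MISS, evict bat. Cache (LRU->MRU): [lemon ram]
  17. access apple: MISS, evict lemon. Cache (LRU->MRU): [ram apple]
  18. access bat: MISS, evict ram. Cache (LRU->MRU): [apple bat]
  19. access yak: MISS, evict apple. Cache (LRU->MRU): [bat yak]
  20. access bat: HIT. Cache (LRU->MRU): [yak bat]
  21. access apple: MISS, evict yak. Cache (LRU->MRU): [bat apple]
  22. access lemon: MISS, evict bat. Cache (LRU->MRU): [apple lemon]
  23. access yak: MISS, evict apple. Cache (LRU->MRU): [lemon yak]
  24. access bat: MISS, evict lemon. Cache (LRU->MRU): [yak bat]
  25. access yak: HIT. Cache (LRU->MRU): [bat yak]
  26. access apple: MISS, evict bat. Cache (LRU->MRU): [yak apple]
  27. access lemon: MISS, evict yak. Cache (LRU->MRU): [apple lemon]
  28. access lemon: HIT. Cache (LRU->MRU): [apple lemon]
  29. access bat: MISS, evict apple. Cache (LRU->MRU): [lemon bat]
  30. access apple: MISS, evict lemon. Cache (LRU->MRU): [bat apple]
  31. access yak: MISS, evict bat. Cache (LRU->MRU): [apple yak]
  32. access bat: MISS, evict apple. Cache (LRU->MRU): [yak bat]
  33. access lemon: MISS, evict yak. Cache (LRU->MRU): [bat lemon]
Total: 10 hits, 23 misses, 21 evictions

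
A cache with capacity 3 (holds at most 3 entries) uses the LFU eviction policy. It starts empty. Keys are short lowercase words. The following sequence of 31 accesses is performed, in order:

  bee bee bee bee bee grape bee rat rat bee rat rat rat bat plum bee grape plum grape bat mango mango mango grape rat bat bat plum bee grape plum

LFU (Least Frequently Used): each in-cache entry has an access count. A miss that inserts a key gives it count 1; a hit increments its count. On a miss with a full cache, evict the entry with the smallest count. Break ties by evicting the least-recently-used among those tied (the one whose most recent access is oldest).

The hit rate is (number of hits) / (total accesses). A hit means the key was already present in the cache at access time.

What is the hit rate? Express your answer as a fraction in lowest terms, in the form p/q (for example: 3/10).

LFU simulation (capacity=3):
  1. access bee: MISS. Cache: [bee(c=1)]
  2. access bee: HIT, count now 2. Cache: [bee(c=2)]
  3. access bee: HIT, count now 3. Cache: [bee(c=3)]
  4. access bee: HIT, count now 4. Cache: [bee(c=4)]
  5. access bee: HIT, count now 5. Cache: [bee(c=5)]
  6. access grape: MISS. Cache: [grape(c=1) bee(c=5)]
  7. access bee: HIT, count now 6. Cache: [grape(c=1) bee(c=6)]
  8. access rat: MISS. Cache: [grape(c=1) rat(c=1) bee(c=6)]
  9. access rat: HIT, count now 2. Cache: [grape(c=1) rat(c=2) bee(c=6)]
  10. access bee: HIT, count now 7. Cache: [grape(c=1) rat(c=2) bee(c=7)]
  11. access rat: HIT, count now 3. Cache: [grape(c=1) rat(c=3) bee(c=7)]
  12. access rat: HIT, count now 4. Cache: [grape(c=1) rat(c=4) bee(c=7)]
  13. access rat: HIT, count now 5. Cache: [grape(c=1) rat(c=5) bee(c=7)]
  14. access bat: MISS, evict grape(c=1). Cache: [bat(c=1) rat(c=5) bee(c=7)]
  15. access plum: MISS, evict bat(c=1). Cache: [plum(c=1) rat(c=5) bee(c=7)]
  16. access bee: HIT, count now 8. Cache: [plum(c=1) rat(c=5) bee(c=8)]
  17. access grape: MISS, evict plum(c=1). Cache: [grape(c=1) rat(c=5) bee(c=8)]
  18. access plum: MISS, evict grape(c=1). Cache: [plum(c=1) rat(c=5) bee(c=8)]
  19. access grape: MISS, evict plum(c=1). Cache: [grape(c=1) rat(c=5) bee(c=8)]
  20. access bat: MISS, evict grape(c=1). Cache: [bat(c=1) rat(c=5) bee(c=8)]
  21. access mango: MISS, evict bat(c=1). Cache: [mango(c=1) rat(c=5) bee(c=8)]
  22. access mango: HIT, count now 2. Cache: [mango(c=2) rat(c=5) bee(c=8)]
  23. access mango: HIT, count now 3. Cache: [mango(c=3) rat(c=5) bee(c=8)]
  24. access grape: MISS, evict mango(c=3). Cache: [grape(c=1) rat(c=5) bee(c=8)]
  25. access rat: HIT, count now 6. Cache: [grape(c=1) rat(c=6) bee(c=8)]
  26. access bat: MISS, evict grape(c=1). Cache: [bat(c=1) rat(c=6) bee(c=8)]
  27. access bat: HIT, count now 2. Cache: [bat(c=2) rat(c=6) bee(c=8)]
  28. access plum: MISS, evict bat(c=2). Cache: [plum(c=1) rat(c=6) bee(c=8)]
  29. access bee: HIT, count now 9. Cache: [plum(c=1) rat(c=6) bee(c=9)]
  30. access grape: MISS, evict plum(c=1). Cache: [grape(c=1) rat(c=6) bee(c=9)]
  31. access plum: MISS, evict grape(c=1). Cache: [plum(c=1) rat(c=6) bee(c=9)]
Total: 16 hits, 15 misses, 12 evictions

Hit rate = 16/31

Answer: 16/31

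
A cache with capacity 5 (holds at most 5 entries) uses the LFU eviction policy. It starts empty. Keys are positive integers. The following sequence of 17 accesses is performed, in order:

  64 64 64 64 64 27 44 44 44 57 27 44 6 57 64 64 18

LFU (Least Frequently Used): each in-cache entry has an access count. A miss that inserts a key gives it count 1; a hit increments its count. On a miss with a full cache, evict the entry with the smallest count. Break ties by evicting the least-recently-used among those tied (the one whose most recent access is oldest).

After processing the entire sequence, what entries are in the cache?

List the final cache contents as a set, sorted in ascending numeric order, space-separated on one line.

LFU simulation (capacity=5):
  1. access 64: MISS. Cache: [64(c=1)]
  2. access 64: HIT, count now 2. Cache: [64(c=2)]
  3. access 64: HIT, count now 3. Cache: [64(c=3)]
  4. access 64: HIT, count now 4. Cache: [64(c=4)]
  5. access 64: HIT, count now 5. Cache: [64(c=5)]
  6. access 27: MISS. Cache: [27(c=1) 64(c=5)]
  7. access 44: MISS. Cache: [27(c=1) 44(c=1) 64(c=5)]
  8. access 44: HIT, count now 2. Cache: [27(c=1) 44(c=2) 64(c=5)]
  9. access 44: HIT, count now 3. Cache: [27(c=1) 44(c=3) 64(c=5)]
  10. access 57: MISS. Cache: [27(c=1) 57(c=1) 44(c=3) 64(c=5)]
  11. access 27: HIT, count now 2. Cache: [57(c=1) 27(c=2) 44(c=3) 64(c=5)]
  12. access 44: HIT, count now 4. Cache: [57(c=1) 27(c=2) 44(c=4) 64(c=5)]
  13. access 6: MISS. Cache: [57(c=1) 6(c=1) 27(c=2) 44(c=4) 64(c=5)]
  14. access 57: HIT, count now 2. Cache: [6(c=1) 27(c=2) 57(c=2) 44(c=4) 64(c=5)]
  15. access 64: HIT, count now 6. Cache: [6(c=1) 27(c=2) 57(c=2) 44(c=4) 64(c=6)]
  16. access 64: HIT, count now 7. Cache: [6(c=1) 27(c=2) 57(c=2) 44(c=4) 64(c=7)]
  17. access 18: MISS, evict 6(c=1). Cache: [18(c=1) 27(c=2) 57(c=2) 44(c=4) 64(c=7)]
Total: 11 hits, 6 misses, 1 evictions

Answer: 18 27 44 57 64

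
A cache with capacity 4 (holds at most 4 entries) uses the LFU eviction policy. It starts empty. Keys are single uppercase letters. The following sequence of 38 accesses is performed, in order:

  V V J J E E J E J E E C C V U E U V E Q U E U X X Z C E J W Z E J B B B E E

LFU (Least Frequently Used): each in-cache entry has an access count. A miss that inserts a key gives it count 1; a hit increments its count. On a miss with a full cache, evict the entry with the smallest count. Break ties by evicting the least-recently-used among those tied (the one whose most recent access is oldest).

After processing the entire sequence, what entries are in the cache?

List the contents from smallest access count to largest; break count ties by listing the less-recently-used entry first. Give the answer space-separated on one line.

LFU simulation (capacity=4):
  1. access V: MISS. Cache: [V(c=1)]
  2. access V: HIT, count now 2. Cache: [V(c=2)]
  3. access J: MISS. Cache: [J(c=1) V(c=2)]
  4. access J: HIT, count now 2. Cache: [V(c=2) J(c=2)]
  5. access E: MISS. Cache: [E(c=1) V(c=2) J(c=2)]
  6. access E: HIT, count now 2. Cache: [V(c=2) J(c=2) E(c=2)]
  7. access J: HIT, count now 3. Cache: [V(c=2) E(c=2) J(c=3)]
  8. access E: HIT, count now 3. Cache: [V(c=2) J(c=3) E(c=3)]
  9. access J: HIT, count now 4. Cache: [V(c=2) E(c=3) J(c=4)]
  10. access E: HIT, count now 4. Cache: [V(c=2) J(c=4) E(c=4)]
  11. access E: HIT, count now 5. Cache: [V(c=2) J(c=4) E(c=5)]
  12. access C: MISS. Cache: [C(c=1) V(c=2) J(c=4) E(c=5)]
  13. access C: HIT, count now 2. Cache: [V(c=2) C(c=2) J(c=4) E(c=5)]
  14. access V: HIT, count now 3. Cache: [C(c=2) V(c=3) J(c=4) E(c=5)]
  15. access U: MISS, evict C(c=2). Cache: [U(c=1) V(c=3) J(c=4) E(c=5)]
  16. access E: HIT, count now 6. Cache: [U(c=1) V(c=3) J(c=4) E(c=6)]
  17. access U: HIT, count now 2. Cache: [U(c=2) V(c=3) J(c=4) E(c=6)]
  18. access V: HIT, count now 4. Cache: [U(c=2) J(c=4) V(c=4) E(c=6)]
  19. access E: HIT, count now 7. Cache: [U(c=2) J(c=4) V(c=4) E(c=7)]
  20. access Q: MISS, evict U(c=2). Cache: [Q(c=1) J(c=4) V(c=4) E(c=7)]
  21. access U: MISS, evict Q(c=1). Cache: [U(c=1) J(c=4) V(c=4) E(c=7)]
  22. access E: HIT, count now 8. Cache: [U(c=1) J(c=4) V(c=4) E(c=8)]
  23. access U: HIT, count now 2. Cache: [U(c=2) J(c=4) V(c=4) E(c=8)]
  24. access X: MISS, evict U(c=2). Cache: [X(c=1) J(c=4) V(c=4) E(c=8)]
  25. access X: HIT, count now 2. Cache: [X(c=2) J(c=4) V(c=4) E(c=8)]
  26. access Z: MISS, evict X(c=2). Cache: [Z(c=1) J(c=4) V(c=4) E(c=8)]
  27. access C: MISS, evict Z(c=1). Cache: [C(c=1) J(c=4) V(c=4) E(c=8)]
  28. access E: HIT, count now 9. Cache: [C(c=1) J(c=4) V(c=4) E(c=9)]
  29. access J: HIT, count now 5. Cache: [C(c=1) V(c=4) J(c=5) E(c=9)]
  30. access W: MISS, evict C(c=1). Cache: [W(c=1) V(c=4) J(c=5) E(c=9)]
  31. access Z: MISS, evict W(c=1). Cache: [Z(c=1) V(c=4) J(c=5) E(c=9)]
  32. access E: HIT, count now 10. Cache: [Z(c=1) V(c=4) J(c=5) E(c=10)]
  33. access J: HIT, count now 6. Cache: [Z(c=1) V(c=4) J(c=6) E(c=10)]
  34. access B: MISS, evict Z(c=1). Cache: [B(c=1) V(c=4) J(c=6) E(c=10)]
  35. access B: HIT, count now 2. Cache: [B(c=2) V(c=4) J(c=6) E(c=10)]
  36. access B: HIT, count now 3. Cache: [B(c=3) V(c=4) J(c=6) E(c=10)]
  37. access E: HIT, count now 11. Cache: [B(c=3) V(c=4) J(c=6) E(c=11)]
  38. access E: HIT, count now 12. Cache: [B(c=3) V(c=4) J(c=6) E(c=12)]
Total: 25 hits, 13 misses, 9 evictions

Answer: B V J E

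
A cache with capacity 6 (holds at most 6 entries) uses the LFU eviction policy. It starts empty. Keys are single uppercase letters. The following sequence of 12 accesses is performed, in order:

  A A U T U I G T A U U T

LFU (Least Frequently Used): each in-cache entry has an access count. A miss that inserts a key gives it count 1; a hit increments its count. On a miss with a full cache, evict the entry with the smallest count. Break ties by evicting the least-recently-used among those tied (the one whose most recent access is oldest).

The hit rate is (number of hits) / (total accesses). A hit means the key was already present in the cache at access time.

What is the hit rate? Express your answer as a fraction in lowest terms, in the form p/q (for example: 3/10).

LFU simulation (capacity=6):
  1. access A: MISS. Cache: [A(c=1)]
  2. access A: HIT, count now 2. Cache: [A(c=2)]
  3. access U: MISS. Cache: [U(c=1) A(c=2)]
  4. access T: MISS. Cache: [U(c=1) T(c=1) A(c=2)]
  5. access U: HIT, count now 2. Cache: [T(c=1) A(c=2) U(c=2)]
  6. access I: MISS. Cache: [T(c=1) I(c=1) A(c=2) U(c=2)]
  7. access G: MISS. Cache: [T(c=1) I(c=1) G(c=1) A(c=2) U(c=2)]
  8. access T: HIT, count now 2. Cache: [I(c=1) G(c=1) A(c=2) U(c=2) T(c=2)]
  9. access A: HIT, count now 3. Cache: [I(c=1) G(c=1) U(c=2) T(c=2) A(c=3)]
  10. access U: HIT, count now 3. Cache: [I(c=1) G(c=1) T(c=2) A(c=3) U(c=3)]
  11. access U: HIT, count now 4. Cache: [I(c=1) G(c=1) T(c=2) A(c=3) U(c=4)]
  12. access T: HIT, count now 3. Cache: [I(c=1) G(c=1) A(c=3) T(c=3) U(c=4)]
Total: 7 hits, 5 misses, 0 evictions

Hit rate = 7/12

Answer: 7/12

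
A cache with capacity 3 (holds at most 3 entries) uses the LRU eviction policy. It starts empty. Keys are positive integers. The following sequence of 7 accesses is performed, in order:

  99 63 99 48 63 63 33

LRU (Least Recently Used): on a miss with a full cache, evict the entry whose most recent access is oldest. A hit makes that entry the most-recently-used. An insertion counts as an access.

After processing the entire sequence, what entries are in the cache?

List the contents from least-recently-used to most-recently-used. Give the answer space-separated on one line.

LRU simulation (capacity=3):
  1. access 99: MISS. Cache (LRU->MRU): [99]
  2. access 63: MISS. Cache (LRU->MRU): [99 63]
  3. access 99: HIT. Cache (LRU->MRU): [63 99]
  4. access 48: MISS. Cache (LRU->MRU): [63 99 48]
  5. access 63: HIT. Cache (LRU->MRU): [99 48 63]
  6. access 63: HIT. Cache (LRU->MRU): [99 48 63]
  7. access 33: MISS, evict 99. Cache (LRU->MRU): [48 63 33]
Total: 3 hits, 4 misses, 1 evictions

Answer: 48 63 33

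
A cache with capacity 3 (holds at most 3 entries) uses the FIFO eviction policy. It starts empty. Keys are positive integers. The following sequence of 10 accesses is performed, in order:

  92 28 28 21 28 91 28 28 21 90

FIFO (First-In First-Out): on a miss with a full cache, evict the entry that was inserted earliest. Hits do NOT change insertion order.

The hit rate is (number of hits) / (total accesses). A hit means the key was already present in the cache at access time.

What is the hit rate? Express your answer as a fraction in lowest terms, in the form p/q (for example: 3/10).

Answer: 1/2

Derivation:
FIFO simulation (capacity=3):
  1. access 92: MISS. Cache (old->new): [92]
  2. access 28: MISS. Cache (old->new): [92 28]
  3. access 28: HIT. Cache (old->new): [92 28]
  4. access 21: MISS. Cache (old->new): [92 28 21]
  5. access 28: HIT. Cache (old->new): [92 28 21]
  6. access 91: MISS, evict 92. Cache (old->new): [28 21 91]
  7. access 28: HIT. Cache (old->new): [28 21 91]
  8. access 28: HIT. Cache (old->new): [28 21 91]
  9. access 21: HIT. Cache (old->new): [28 21 91]
  10. access 90: MISS, evict 28. Cache (old->new): [21 91 90]
Total: 5 hits, 5 misses, 2 evictions

Hit rate = 5/10 = 1/2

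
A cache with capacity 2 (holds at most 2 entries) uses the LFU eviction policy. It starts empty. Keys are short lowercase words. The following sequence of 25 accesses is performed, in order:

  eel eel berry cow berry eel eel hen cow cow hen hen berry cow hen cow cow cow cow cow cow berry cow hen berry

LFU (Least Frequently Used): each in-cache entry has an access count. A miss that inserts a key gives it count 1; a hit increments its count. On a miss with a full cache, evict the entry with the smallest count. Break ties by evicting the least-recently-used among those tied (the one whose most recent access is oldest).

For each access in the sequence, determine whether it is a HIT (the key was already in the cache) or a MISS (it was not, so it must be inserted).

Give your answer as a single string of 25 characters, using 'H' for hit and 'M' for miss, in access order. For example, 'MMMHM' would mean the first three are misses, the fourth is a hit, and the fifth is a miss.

LFU simulation (capacity=2):
  1. access eel: MISS. Cache: [eel(c=1)]
  2. access eel: HIT, count now 2. Cache: [eel(c=2)]
  3. access berry: MISS. Cache: [berry(c=1) eel(c=2)]
  4. access cow: MISS, evict berry(c=1). Cache: [cow(c=1) eel(c=2)]
  5. access berry: MISS, evict cow(c=1). Cache: [berry(c=1) eel(c=2)]
  6. access eel: HIT, count now 3. Cache: [berry(c=1) eel(c=3)]
  7. access eel: HIT, count now 4. Cache: [berry(c=1) eel(c=4)]
  8. access hen: MISS, evict berry(c=1). Cache: [hen(c=1) eel(c=4)]
  9. access cow: MISS, evict hen(c=1). Cache: [cow(c=1) eel(c=4)]
  10. access cow: HIT, count now 2. Cache: [cow(c=2) eel(c=4)]
  11. access hen: MISS, evict cow(c=2). Cache: [hen(c=1) eel(c=4)]
  12. access hen: HIT, count now 2. Cache: [hen(c=2) eel(c=4)]
  13. access berry: MISS, evict hen(c=2). Cache: [berry(c=1) eel(c=4)]
  14. access cow: MISS, evict berry(c=1). Cache: [cow(c=1) eel(c=4)]
  15. access hen: MISS, evict cow(c=1). Cache: [hen(c=1) eel(c=4)]
  16. access cow: MISS, evict hen(c=1). Cache: [cow(c=1) eel(c=4)]
  17. access cow: HIT, count now 2. Cache: [cow(c=2) eel(c=4)]
  18. access cow: HIT, count now 3. Cache: [cow(c=3) eel(c=4)]
  19. access cow: HIT, count now 4. Cache: [eel(c=4) cow(c=4)]
  20. access cow: HIT, count now 5. Cache: [eel(c=4) cow(c=5)]
  21. access cow: HIT, count now 6. Cache: [eel(c=4) cow(c=6)]
  22. access berry: MISS, evict eel(c=4). Cache: [berry(c=1) cow(c=6)]
  23. access cow: HIT, count now 7. Cache: [berry(c=1) cow(c=7)]
  24. access hen: MISS, evict berry(c=1). Cache: [hen(c=1) cow(c=7)]
  25. access berry: MISS, evict hen(c=1). Cache: [berry(c=1) cow(c=7)]
Total: 11 hits, 14 misses, 12 evictions

Answer: MHMMMHHMMHMHMMMMHHHHHMHMM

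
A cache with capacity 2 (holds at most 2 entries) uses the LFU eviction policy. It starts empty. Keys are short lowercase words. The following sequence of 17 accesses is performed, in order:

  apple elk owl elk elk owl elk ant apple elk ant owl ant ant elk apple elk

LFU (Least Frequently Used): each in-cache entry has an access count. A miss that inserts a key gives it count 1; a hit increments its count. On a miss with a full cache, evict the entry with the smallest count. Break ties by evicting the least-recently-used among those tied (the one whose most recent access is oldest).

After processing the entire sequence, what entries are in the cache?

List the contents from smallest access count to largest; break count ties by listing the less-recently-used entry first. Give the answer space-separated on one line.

Answer: apple elk

Derivation:
LFU simulation (capacity=2):
  1. access apple: MISS. Cache: [apple(c=1)]
  2. access elk: MISS. Cache: [apple(c=1) elk(c=1)]
  3. access owl: MISS, evict apple(c=1). Cache: [elk(c=1) owl(c=1)]
  4. access elk: HIT, count now 2. Cache: [owl(c=1) elk(c=2)]
  5. access elk: HIT, count now 3. Cache: [owl(c=1) elk(c=3)]
  6. access owl: HIT, count now 2. Cache: [owl(c=2) elk(c=3)]
  7. access elk: HIT, count now 4. Cache: [owl(c=2) elk(c=4)]
  8. access ant: MISS, evict owl(c=2). Cache: [ant(c=1) elk(c=4)]
  9. access apple: MISS, evict ant(c=1). Cache: [apple(c=1) elk(c=4)]
  10. access elk: HIT, count now 5. Cache: [apple(c=1) elk(c=5)]
  11. access ant: MISS, evict apple(c=1). Cache: [ant(c=1) elk(c=5)]
  12. access owl: MISS, evict ant(c=1). Cache: [owl(c=1) elk(c=5)]
  13. access ant: MISS, evict owl(c=1). Cache: [ant(c=1) elk(c=5)]
  14. access ant: HIT, count now 2. Cache: [ant(c=2) elk(c=5)]
  15. access elk: HIT, count now 6. Cache: [ant(c=2) elk(c=6)]
  16. access apple: MISS, evict ant(c=2). Cache: [apple(c=1) elk(c=6)]
  17. access elk: HIT, count now 7. Cache: [apple(c=1) elk(c=7)]
Total: 8 hits, 9 misses, 7 evictions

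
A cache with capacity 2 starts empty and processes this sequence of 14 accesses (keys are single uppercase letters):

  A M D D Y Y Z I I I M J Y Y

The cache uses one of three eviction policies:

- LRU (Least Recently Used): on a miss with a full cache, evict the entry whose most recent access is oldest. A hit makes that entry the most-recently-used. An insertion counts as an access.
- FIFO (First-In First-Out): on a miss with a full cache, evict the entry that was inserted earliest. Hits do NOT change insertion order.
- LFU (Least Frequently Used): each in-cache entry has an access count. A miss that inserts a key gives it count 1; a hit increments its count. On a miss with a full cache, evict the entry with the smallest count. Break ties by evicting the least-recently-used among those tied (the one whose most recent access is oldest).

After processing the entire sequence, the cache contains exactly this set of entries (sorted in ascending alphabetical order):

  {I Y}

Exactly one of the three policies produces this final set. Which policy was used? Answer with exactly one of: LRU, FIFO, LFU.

Answer: LFU

Derivation:
Simulating under each policy and comparing final sets:
  LRU: final set = {J Y} -> differs
  FIFO: final set = {J Y} -> differs
  LFU: final set = {I Y} -> MATCHES target
Only LFU produces the target set.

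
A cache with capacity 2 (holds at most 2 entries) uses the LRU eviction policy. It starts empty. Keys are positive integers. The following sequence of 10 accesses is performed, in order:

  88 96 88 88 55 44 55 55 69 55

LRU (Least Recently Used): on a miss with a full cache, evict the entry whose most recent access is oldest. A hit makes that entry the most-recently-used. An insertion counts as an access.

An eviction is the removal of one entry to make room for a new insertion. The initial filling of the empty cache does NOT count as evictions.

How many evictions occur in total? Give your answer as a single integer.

Answer: 3

Derivation:
LRU simulation (capacity=2):
  1. access 88: MISS. Cache (LRU->MRU): [88]
  2. access 96: MISS. Cache (LRU->MRU): [88 96]
  3. access 88: HIT. Cache (LRU->MRU): [96 88]
  4. access 88: HIT. Cache (LRU->MRU): [96 88]
  5. access 55: MISS, evict 96. Cache (LRU->MRU): [88 55]
  6. access 44: MISS, evict 88. Cache (LRU->MRU): [55 44]
  7. access 55: HIT. Cache (LRU->MRU): [44 55]
  8. access 55: HIT. Cache (LRU->MRU): [44 55]
  9. access 69: MISS, evict 44. Cache (LRU->MRU): [55 69]
  10. access 55: HIT. Cache (LRU->MRU): [69 55]
Total: 5 hits, 5 misses, 3 evictions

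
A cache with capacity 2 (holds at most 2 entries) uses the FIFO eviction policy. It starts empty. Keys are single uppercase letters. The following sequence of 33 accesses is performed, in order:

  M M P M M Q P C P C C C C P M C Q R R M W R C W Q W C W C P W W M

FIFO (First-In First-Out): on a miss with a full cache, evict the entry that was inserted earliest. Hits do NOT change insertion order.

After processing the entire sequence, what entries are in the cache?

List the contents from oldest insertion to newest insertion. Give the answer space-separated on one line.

Answer: P M

Derivation:
FIFO simulation (capacity=2):
  1. access M: MISS. Cache (old->new): [M]
  2. access M: HIT. Cache (old->new): [M]
  3. access P: MISS. Cache (old->new): [M P]
  4. access M: HIT. Cache (old->new): [M P]
  5. access M: HIT. Cache (old->new): [M P]
  6. access Q: MISS, evict M. Cache (old->new): [P Q]
  7. access P: HIT. Cache (old->new): [P Q]
  8. access C: MISS, evict P. Cache (old->new): [Q C]
  9. access P: MISS, evict Q. Cache (old->new): [C P]
  10. access C: HIT. Cache (old->new): [C P]
  11. access C: HIT. Cache (old->new): [C P]
  12. access C: HIT. Cache (old->new): [C P]
  13. access C: HIT. Cache (old->new): [C P]
  14. access P: HIT. Cache (old->new): [C P]
  15. access M: MISS, evict C. Cache (old->new): [P M]
  16. access C: MISS, evict P. Cache (old->new): [M C]
  17. access Q: MISS, evict M. Cache (old->new): [C Q]
  18. access R: MISS, evict C. Cache (old->new): [Q R]
  19. access R: HIT. Cache (old->new): [Q R]
  20. access M: MISS, evict Q. Cache (old->new): [R M]
  21. access W: MISS, evict R. Cache (old->new): [M W]
  22. access R: MISS, evict M. Cache (old->new): [W R]
  23. access C: MISS, evict W. Cache (old->new): [R C]
  24. access W: MISS, evict R. Cache (old->new): [C W]
  25. access Q: MISS, evict C. Cache (old->new): [W Q]
  26. access W: HIT. Cache (old->new): [W Q]
  27. access C: MISS, evict W. Cache (old->new): [Q C]
  28. access W: MISS, evict Q. Cache (old->new): [C W]
  29. access C: HIT. Cache (old->new): [C W]
  30. access P: MISS, evict C. Cache (old->new): [W P]
  31. access W: HIT. Cache (old->new): [W P]
  32. access W: HIT. Cache (old->new): [W P]
  33. access M: MISS, evict W. Cache (old->new): [P M]
Total: 14 hits, 19 misses, 17 evictions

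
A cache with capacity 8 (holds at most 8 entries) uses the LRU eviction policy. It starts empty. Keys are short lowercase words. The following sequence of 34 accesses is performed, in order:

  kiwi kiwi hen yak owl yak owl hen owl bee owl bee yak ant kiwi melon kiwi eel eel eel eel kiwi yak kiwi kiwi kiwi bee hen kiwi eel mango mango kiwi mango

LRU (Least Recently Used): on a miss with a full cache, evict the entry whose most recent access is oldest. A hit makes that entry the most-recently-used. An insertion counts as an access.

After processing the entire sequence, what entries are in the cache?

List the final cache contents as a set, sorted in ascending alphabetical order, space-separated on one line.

LRU simulation (capacity=8):
  1. access kiwi: MISS. Cache (LRU->MRU): [kiwi]
  2. access kiwi: HIT. Cache (LRU->MRU): [kiwi]
  3. access hen: MISS. Cache (LRU->MRU): [kiwi hen]
  4. access yak: MISS. Cache (LRU->MRU): [kiwi hen yak]
  5. access owl: MISS. Cache (LRU->MRU): [kiwi hen yak owl]
  6. access yak: HIT. Cache (LRU->MRU): [kiwi hen owl yak]
  7. access owl: HIT. Cache (LRU->MRU): [kiwi hen yak owl]
  8. access hen: HIT. Cache (LRU->MRU): [kiwi yak owl hen]
  9. access owl: HIT. Cache (LRU->MRU): [kiwi yak hen owl]
  10. access bee: MISS. Cache (LRU->MRU): [kiwi yak hen owl bee]
  11. access owl: HIT. Cache (LRU->MRU): [kiwi yak hen bee owl]
  12. access bee: HIT. Cache (LRU->MRU): [kiwi yak hen owl bee]
  13. access yak: HIT. Cache (LRU->MRU): [kiwi hen owl bee yak]
  14. access ant: MISS. Cache (LRU->MRU): [kiwi hen owl bee yak ant]
  15. access kiwi: HIT. Cache (LRU->MRU): [hen owl bee yak ant kiwi]
  16. access melon: MISS. Cache (LRU->MRU): [hen owl bee yak ant kiwi melon]
  17. access kiwi: HIT. Cache (LRU->MRU): [hen owl bee yak ant melon kiwi]
  18. access eel: MISS. Cache (LRU->MRU): [hen owl bee yak ant melon kiwi eel]
  19. access eel: HIT. Cache (LRU->MRU): [hen owl bee yak ant melon kiwi eel]
  20. access eel: HIT. Cache (LRU->MRU): [hen owl bee yak ant melon kiwi eel]
  21. access eel: HIT. Cache (LRU->MRU): [hen owl bee yak ant melon kiwi eel]
  22. access kiwi: HIT. Cache (LRU->MRU): [hen owl bee yak ant melon eel kiwi]
  23. access yak: HIT. Cache (LRU->MRU): [hen owl bee ant melon eel kiwi yak]
  24. access kiwi: HIT. Cache (LRU->MRU): [hen owl bee ant melon eel yak kiwi]
  25. access kiwi: HIT. Cache (LRU->MRU): [hen owl bee ant melon eel yak kiwi]
  26. access kiwi: HIT. Cache (LRU->MRU): [hen owl bee ant melon eel yak kiwi]
  27. access bee: HIT. Cache (LRU->MRU): [hen owl ant melon eel yak kiwi bee]
  28. access hen: HIT. Cache (LRU->MRU): [owl ant melon eel yak kiwi bee hen]
  29. access kiwi: HIT. Cache (LRU->MRU): [owl ant melon eel yak bee hen kiwi]
  30. access eel: HIT. Cache (LRU->MRU): [owl ant melon yak bee hen kiwi eel]
  31. access mango: MISS, evict owl. Cache (LRU->MRU): [ant melon yak bee hen kiwi eel mango]
  32. access mango: HIT. Cache (LRU->MRU): [ant melon yak bee hen kiwi eel mango]
  33. access kiwi: HIT. Cache (LRU->MRU): [ant melon yak bee hen eel mango kiwi]
  34. access mango: HIT. Cache (LRU->MRU): [ant melon yak bee hen eel kiwi mango]
Total: 25 hits, 9 misses, 1 evictions

Answer: ant bee eel hen kiwi mango melon yak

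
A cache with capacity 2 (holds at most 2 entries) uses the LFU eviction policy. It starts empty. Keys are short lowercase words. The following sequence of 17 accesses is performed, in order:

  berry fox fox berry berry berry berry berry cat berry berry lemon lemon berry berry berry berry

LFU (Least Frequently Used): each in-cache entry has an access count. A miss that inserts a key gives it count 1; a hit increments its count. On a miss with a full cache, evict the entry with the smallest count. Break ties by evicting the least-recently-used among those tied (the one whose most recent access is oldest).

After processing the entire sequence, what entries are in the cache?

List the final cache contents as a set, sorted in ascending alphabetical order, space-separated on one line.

Answer: berry lemon

Derivation:
LFU simulation (capacity=2):
  1. access berry: MISS. Cache: [berry(c=1)]
  2. access fox: MISS. Cache: [berry(c=1) fox(c=1)]
  3. access fox: HIT, count now 2. Cache: [berry(c=1) fox(c=2)]
  4. access berry: HIT, count now 2. Cache: [fox(c=2) berry(c=2)]
  5. access berry: HIT, count now 3. Cache: [fox(c=2) berry(c=3)]
  6. access berry: HIT, count now 4. Cache: [fox(c=2) berry(c=4)]
  7. access berry: HIT, count now 5. Cache: [fox(c=2) berry(c=5)]
  8. access berry: HIT, count now 6. Cache: [fox(c=2) berry(c=6)]
  9. access cat: MISS, evict fox(c=2). Cache: [cat(c=1) berry(c=6)]
  10. access berry: HIT, count now 7. Cache: [cat(c=1) berry(c=7)]
  11. access berry: HIT, count now 8. Cache: [cat(c=1) berry(c=8)]
  12. access lemon: MISS, evict cat(c=1). Cache: [lemon(c=1) berry(c=8)]
  13. access lemon: HIT, count now 2. Cache: [lemon(c=2) berry(c=8)]
  14. access berry: HIT, count now 9. Cache: [lemon(c=2) berry(c=9)]
  15. access berry: HIT, count now 10. Cache: [lemon(c=2) berry(c=10)]
  16. access berry: HIT, count now 11. Cache: [lemon(c=2) berry(c=11)]
  17. access berry: HIT, count now 12. Cache: [lemon(c=2) berry(c=12)]
Total: 13 hits, 4 misses, 2 evictions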